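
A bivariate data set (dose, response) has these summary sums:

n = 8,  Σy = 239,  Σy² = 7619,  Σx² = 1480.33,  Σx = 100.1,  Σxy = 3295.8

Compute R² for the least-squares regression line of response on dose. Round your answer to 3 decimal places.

Sxx = Σx² − (Σx)²/n = 1480.33 − 1252.50125 = 227.82875
Sxy = Σxy − (Σx)(Σy)/n = 3295.8 − 2990.4875 = 305.3125
Syy = Σy² − (Σy)²/n = 7619 − 7140.125 = 478.875
R² = Sxy²/(Sxx·Syy) = (305.3125)²/(227.82875·478.875) = 0.854395

0.854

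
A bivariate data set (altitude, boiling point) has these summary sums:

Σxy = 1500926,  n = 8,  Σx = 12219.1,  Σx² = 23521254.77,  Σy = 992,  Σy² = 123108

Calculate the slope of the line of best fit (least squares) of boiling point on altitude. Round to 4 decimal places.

-0.0029

Sxx = Σx² − (Σx)²/n = 23521254.77 − 18663300.60125 = 4857954.16875
Sxy = Σxy − (Σx)(Σy)/n = 1500926 − 1515168.4 = -14242.4
b = Sxy/Sxx = -14242.4/4857954.16875 = -0.002932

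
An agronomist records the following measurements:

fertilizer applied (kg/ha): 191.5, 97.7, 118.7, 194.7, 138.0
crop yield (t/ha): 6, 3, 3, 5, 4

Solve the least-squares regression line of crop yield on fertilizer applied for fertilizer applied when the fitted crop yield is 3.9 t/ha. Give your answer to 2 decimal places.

n = 5, Σx = 740.6, Σy = 21, Σxy = 3323.7, Σx² = 117259.32
Sxx = Σx² − (Σx)²/n = 117259.32 − 109697.672 = 7561.648
Sxy = Σxy − (Σx)(Σy)/n = 3323.7 − 3110.52 = 213.18
b = Sxy/Sxx = 213.18/7561.648 = 0.028192
a = ȳ − b·x̄ = 4.2 − 0.028192·148.12 = 0.024161
Set a + b·x = 3.9: x = (3.9 − 0.024161) / 0.028192 = 137.478784

137.48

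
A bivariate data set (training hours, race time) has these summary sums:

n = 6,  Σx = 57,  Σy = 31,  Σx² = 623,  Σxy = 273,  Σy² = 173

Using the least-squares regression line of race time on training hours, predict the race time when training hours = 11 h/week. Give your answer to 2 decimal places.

Sxx = Σx² − (Σx)²/n = 623 − 541.5 = 81.5
Sxy = Σxy − (Σx)(Σy)/n = 273 − 294.5 = -21.5
b = Sxy/Sxx = -21.5/81.5 = -0.263804
a = ȳ − b·x̄ = 5.166667 − (-0.263804)·9.5 = 7.672802
ŷ(11) = a + b·11 = 7.672802 + (-0.263804)·11 = 4.770961

4.77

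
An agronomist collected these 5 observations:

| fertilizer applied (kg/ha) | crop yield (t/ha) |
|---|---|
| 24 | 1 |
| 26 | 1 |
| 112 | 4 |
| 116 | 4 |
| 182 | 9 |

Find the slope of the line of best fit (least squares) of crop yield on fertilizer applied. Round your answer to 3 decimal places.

0.047

n = 5, Σx = 460, Σy = 19, Σxy = 2600, Σx² = 60376
Sxx = Σx² − (Σx)²/n = 60376 − 42320 = 18056
Sxy = Σxy − (Σx)(Σy)/n = 2600 − 1748 = 852
b = Sxy/Sxx = 852/18056 = 0.047187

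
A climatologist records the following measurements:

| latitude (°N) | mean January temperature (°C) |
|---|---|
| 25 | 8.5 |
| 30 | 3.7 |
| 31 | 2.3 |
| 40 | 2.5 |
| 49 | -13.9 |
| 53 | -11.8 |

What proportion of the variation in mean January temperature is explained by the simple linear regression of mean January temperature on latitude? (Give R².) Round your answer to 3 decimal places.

0.878

n = 6, Σx = 228, Σy = -8.7, Σxy = -811.7, Σx² = 9296, Σy² = 429.93
Sxx = Σx² − (Σx)²/n = 9296 − 8664 = 632
Sxy = Σxy − (Σx)(Σy)/n = -811.7 − (-330.6) = -481.1
Syy = Σy² − (Σy)²/n = 429.93 − 12.615 = 417.315
R² = Sxy²/(Sxx·Syy) = (-481.1)²/(632·417.315) = 0.877586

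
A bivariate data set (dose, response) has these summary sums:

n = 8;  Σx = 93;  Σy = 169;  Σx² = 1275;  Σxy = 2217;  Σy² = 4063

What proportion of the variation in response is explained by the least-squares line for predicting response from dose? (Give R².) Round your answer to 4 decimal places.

Sxx = Σx² − (Σx)²/n = 1275 − 1081.125 = 193.875
Sxy = Σxy − (Σx)(Σy)/n = 2217 − 1964.625 = 252.375
Syy = Σy² − (Σy)²/n = 4063 − 3570.125 = 492.875
R² = Sxy²/(Sxx·Syy) = (252.375)²/(193.875·492.875) = 0.666552

0.6666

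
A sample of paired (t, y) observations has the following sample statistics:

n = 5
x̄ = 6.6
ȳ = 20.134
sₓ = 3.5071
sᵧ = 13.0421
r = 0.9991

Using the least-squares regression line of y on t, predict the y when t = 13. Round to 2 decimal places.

b = r · sᵧ/sₓ = 0.9991 · 13.0421/3.5071 = 3.715424
a = ȳ − b·x̄ = 20.134 − 3.715424·6.6 = -4.387796
ŷ(13) = a + b·13 = -4.387796 + 3.715424·13 = 43.912711

43.91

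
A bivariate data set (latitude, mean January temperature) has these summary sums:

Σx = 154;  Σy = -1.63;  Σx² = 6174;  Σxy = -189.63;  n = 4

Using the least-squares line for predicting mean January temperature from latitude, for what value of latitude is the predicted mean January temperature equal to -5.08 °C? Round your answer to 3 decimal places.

Sxx = Σx² − (Σx)²/n = 6174 − 5929 = 245
Sxy = Σxy − (Σx)(Σy)/n = -189.63 − (-62.755) = -126.875
b = Sxy/Sxx = -126.875/245 = -0.517857
a = ȳ − b·x̄ = -0.4075 − (-0.517857)·38.5 = 19.53
Set a + b·x = -5.08: x = (-5.08 − 19.53) / (-0.517857) = 47.522759

47.523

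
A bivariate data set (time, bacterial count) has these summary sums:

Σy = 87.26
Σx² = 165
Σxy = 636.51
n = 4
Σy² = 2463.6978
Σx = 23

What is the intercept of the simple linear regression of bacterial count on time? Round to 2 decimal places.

Sxx = Σx² − (Σx)²/n = 165 − 132.25 = 32.75
Sxy = Σxy − (Σx)(Σy)/n = 636.51 − 501.745 = 134.765
b = Sxy/Sxx = 134.765/32.75 = 4.114962
a = ȳ − b·x̄ = 21.815 − 4.114962·5.75 = -1.846031

-1.85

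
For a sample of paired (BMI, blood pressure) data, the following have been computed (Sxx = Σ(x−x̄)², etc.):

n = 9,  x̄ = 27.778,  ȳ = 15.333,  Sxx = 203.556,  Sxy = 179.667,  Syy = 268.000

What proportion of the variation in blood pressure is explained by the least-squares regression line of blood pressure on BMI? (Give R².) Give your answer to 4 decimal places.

0.5917

R² = Sxy²/(Sxx·Syy) = (179.667)²/(203.556·268) = 0.591722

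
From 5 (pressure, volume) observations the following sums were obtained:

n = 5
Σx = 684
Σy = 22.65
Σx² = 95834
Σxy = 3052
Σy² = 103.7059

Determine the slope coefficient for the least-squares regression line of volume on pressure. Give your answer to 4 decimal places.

Sxx = Σx² − (Σx)²/n = 95834 − 93571.2 = 2262.8
Sxy = Σxy − (Σx)(Σy)/n = 3052 − 3098.52 = -46.52
b = Sxy/Sxx = -46.52/2262.8 = -0.020559

-0.0206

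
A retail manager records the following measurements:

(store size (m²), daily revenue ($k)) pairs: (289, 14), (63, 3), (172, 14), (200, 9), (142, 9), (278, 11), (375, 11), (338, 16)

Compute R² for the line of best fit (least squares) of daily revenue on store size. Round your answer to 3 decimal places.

n = 8, Σx = 1857, Σy = 87, Σxy = 22312, Σx² = 509391, Σy² = 1061
Sxx = Σx² − (Σx)²/n = 509391 − 431056.125 = 78334.875
Sxy = Σxy − (Σx)(Σy)/n = 22312 − 20194.875 = 2117.125
Syy = Σy² − (Σy)²/n = 1061 − 946.125 = 114.875
R² = Sxy²/(Sxx·Syy) = (2117.125)²/(78334.875·114.875) = 0.498095

0.498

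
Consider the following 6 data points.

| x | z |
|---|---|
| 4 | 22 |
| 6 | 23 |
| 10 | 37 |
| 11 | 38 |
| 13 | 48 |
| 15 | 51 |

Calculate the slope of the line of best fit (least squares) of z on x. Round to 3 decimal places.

2.873

n = 6, Σx = 59, Σy = 219, Σxy = 2403, Σx² = 667
Sxx = Σx² − (Σx)²/n = 667 − 580.166667 = 86.833333
Sxy = Σxy − (Σx)(Σy)/n = 2403 − 2153.5 = 249.5
b = Sxy/Sxx = 249.5/86.833333 = 2.873321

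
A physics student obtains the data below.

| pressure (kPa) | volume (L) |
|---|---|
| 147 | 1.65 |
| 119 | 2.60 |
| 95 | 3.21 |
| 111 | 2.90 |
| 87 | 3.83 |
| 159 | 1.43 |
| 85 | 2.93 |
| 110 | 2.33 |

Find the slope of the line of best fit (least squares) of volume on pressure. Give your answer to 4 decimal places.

-0.0271

n = 8, Σx = 913, Σy = 20.88, Σxy = 2244.73, Σx² = 109291
Sxx = Σx² − (Σx)²/n = 109291 − 104196.125 = 5094.875
Sxy = Σxy − (Σx)(Σy)/n = 2244.73 − 2382.93 = -138.2
b = Sxy/Sxx = -138.2/5094.875 = -0.027125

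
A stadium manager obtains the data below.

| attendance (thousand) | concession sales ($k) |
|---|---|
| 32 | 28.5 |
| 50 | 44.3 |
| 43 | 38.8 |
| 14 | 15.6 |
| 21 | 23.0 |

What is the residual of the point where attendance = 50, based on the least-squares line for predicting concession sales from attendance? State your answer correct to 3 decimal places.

0.297

n = 5, Σx = 160, Σy = 150.2, Σxy = 5496.8, Σx² = 6010
Sxx = Σx² − (Σx)²/n = 6010 − 5120 = 890
Sxy = Σxy − (Σx)(Σy)/n = 5496.8 − 4806.4 = 690.4
b = Sxy/Sxx = 690.4/890 = 0.775730
a = ȳ − b·x̄ = 30.04 − 0.775730·32 = 5.216629
ŷ(50) = 5.216629 + 0.775730·50 = 44.003146
residual = y − ŷ = 44.3 − 44.003146 = 0.296854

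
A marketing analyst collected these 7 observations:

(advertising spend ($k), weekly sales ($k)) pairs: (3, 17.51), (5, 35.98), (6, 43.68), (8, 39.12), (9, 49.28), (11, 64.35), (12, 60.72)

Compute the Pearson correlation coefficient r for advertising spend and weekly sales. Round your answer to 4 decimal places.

0.9405

n = 7, Σx = 54, Σy = 310.64, Σxy = 2687.48, Σx² = 480, Σy² = 15295.8366
Sxx = Σx² − (Σx)²/n = 480 − 416.571429 = 63.428571
Sxy = Σxy − (Σx)(Σy)/n = 2687.48 − 2396.365714 = 291.114286
Syy = Σy² − (Σy)²/n = 15295.8366 − 13785.315657 = 1510.520943
r = Sxy/√(Sxx·Syy) = 291.114286/√(95810.185518) = 291.114286/309.532204 = 0.940498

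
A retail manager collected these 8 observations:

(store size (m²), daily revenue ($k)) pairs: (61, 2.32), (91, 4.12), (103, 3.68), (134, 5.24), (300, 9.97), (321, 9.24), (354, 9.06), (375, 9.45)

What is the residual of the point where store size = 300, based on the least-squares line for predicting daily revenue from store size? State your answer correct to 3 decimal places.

n = 8, Σx = 1739, Σy = 53.08, Σxy = 14305.67, Σx² = 499549
Sxx = Σx² − (Σx)²/n = 499549 − 378015.125 = 121533.875
Sxy = Σxy − (Σx)(Σy)/n = 14305.67 − 11538.265 = 2767.405
b = Sxy/Sxx = 2767.405/121533.875 = 0.022771
a = ȳ − b·x̄ = 6.635 − 0.022771·217.375 = 1.685231
ŷ(300) = 1.685231 + 0.022771·300 = 8.516425
residual = y − ŷ = 9.97 − 8.516425 = 1.453575

1.454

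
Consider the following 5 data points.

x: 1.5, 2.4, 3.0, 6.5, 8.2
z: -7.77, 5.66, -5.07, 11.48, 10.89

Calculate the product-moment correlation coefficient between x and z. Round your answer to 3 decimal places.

n = 5, Σx = 21.6, Σy = 15.19, Σxy = 150.637, Σx² = 126.5, Σy² = 368.4959
Sxx = Σx² − (Σx)²/n = 126.5 − 93.312 = 33.188
Sxy = Σxy − (Σx)(Σy)/n = 150.637 − 65.6208 = 85.0162
Syy = Σy² − (Σy)²/n = 368.4959 − 46.14722 = 322.34868
r = Sxy/√(Sxx·Syy) = 85.0162/√(10698.107992) = 85.0162/103.431659 = 0.821955

0.822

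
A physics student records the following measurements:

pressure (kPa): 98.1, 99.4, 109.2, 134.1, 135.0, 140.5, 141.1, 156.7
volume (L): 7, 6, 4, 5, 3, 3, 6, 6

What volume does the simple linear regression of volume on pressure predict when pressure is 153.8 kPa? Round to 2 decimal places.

n = 8, Σx = 1014.1, Σy = 40, Σxy = 5003.7, Σx² = 131840.77
Sxx = Σx² − (Σx)²/n = 131840.77 − 128549.85125 = 3290.91875
Sxy = Σxy − (Σx)(Σy)/n = 5003.7 − 5070.5 = -66.8
b = Sxy/Sxx = -66.8/3290.91875 = -0.020298
a = ȳ − b·x̄ = 5 − (-0.020298)·126.7625 = 7.573061
ŷ(153.8) = a + b·153.8 = 7.573061 + (-0.020298)·153.8 = 4.451185

4.45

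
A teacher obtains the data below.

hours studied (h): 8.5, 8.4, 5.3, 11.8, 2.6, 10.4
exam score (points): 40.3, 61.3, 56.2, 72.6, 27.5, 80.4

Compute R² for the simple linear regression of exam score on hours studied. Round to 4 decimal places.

0.6531

n = 6, Σx = 47, Σy = 338.3, Σxy = 2919.67, Σx² = 425.06, Σy² = 21031.39
Sxx = Σx² − (Σx)²/n = 425.06 − 368.166667 = 56.893333
Sxy = Σxy − (Σx)(Σy)/n = 2919.67 − 2650.016667 = 269.653333
Syy = Σy² − (Σy)²/n = 21031.39 − 19074.481667 = 1956.908333
R² = Sxy²/(Sxx·Syy) = (269.653333)²/(56.893333·1956.908333) = 0.653100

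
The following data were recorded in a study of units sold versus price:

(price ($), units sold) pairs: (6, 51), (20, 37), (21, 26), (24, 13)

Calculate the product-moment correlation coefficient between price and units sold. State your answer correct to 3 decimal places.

-0.902

n = 4, Σx = 71, Σy = 127, Σxy = 1904, Σx² = 1453, Σy² = 4815
Sxx = Σx² − (Σx)²/n = 1453 − 1260.25 = 192.75
Sxy = Σxy − (Σx)(Σy)/n = 1904 − 2254.25 = -350.25
Syy = Σy² − (Σy)²/n = 4815 − 4032.25 = 782.75
r = Sxy/√(Sxx·Syy) = -350.25/√(150875.0625) = -350.25/388.426393 = -0.901715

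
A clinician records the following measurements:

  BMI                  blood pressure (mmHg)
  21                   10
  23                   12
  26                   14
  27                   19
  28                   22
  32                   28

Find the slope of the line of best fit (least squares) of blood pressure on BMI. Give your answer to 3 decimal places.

n = 6, Σx = 157, Σy = 105, Σxy = 2875, Σx² = 4183
Sxx = Σx² − (Σx)²/n = 4183 − 4108.166667 = 74.833333
Sxy = Σxy − (Σx)(Σy)/n = 2875 − 2747.5 = 127.5
b = Sxy/Sxx = 127.5/74.833333 = 1.703786

1.704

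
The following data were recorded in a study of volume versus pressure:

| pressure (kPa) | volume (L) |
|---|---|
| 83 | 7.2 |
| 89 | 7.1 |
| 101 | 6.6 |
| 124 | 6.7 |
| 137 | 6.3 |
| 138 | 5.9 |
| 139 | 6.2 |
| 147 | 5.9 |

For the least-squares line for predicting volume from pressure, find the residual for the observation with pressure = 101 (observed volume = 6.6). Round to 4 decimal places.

n = 8, Σx = 958, Σy = 51.9, Σxy = 6133.3, Σx² = 119130
Sxx = Σx² − (Σx)²/n = 119130 − 114720.5 = 4409.5
Sxy = Σxy − (Σx)(Σy)/n = 6133.3 − 6215.025 = -81.725
b = Sxy/Sxx = -81.725/4409.5 = -0.018534
a = ȳ − b·x̄ = 6.4875 − (-0.018534)·119.75 = 8.706928
ŷ(101) = 8.706928 + (-0.018534)·101 = 6.835010
residual = y − ŷ = 6.6 − 6.835010 = -0.235010

-0.2350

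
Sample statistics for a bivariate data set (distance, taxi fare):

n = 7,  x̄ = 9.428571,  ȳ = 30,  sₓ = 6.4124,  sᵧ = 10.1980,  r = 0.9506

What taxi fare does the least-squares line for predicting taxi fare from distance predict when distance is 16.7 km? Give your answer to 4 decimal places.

b = r · sᵧ/sₓ = 0.9506 · 10.198/6.4124 = 1.511793
a = ȳ − b·x̄ = 30 − 1.511793·9.428571 = 15.745956
ŷ(16.7) = a + b·16.7 = 15.745956 + 1.511793·16.7 = 40.992892

40.9929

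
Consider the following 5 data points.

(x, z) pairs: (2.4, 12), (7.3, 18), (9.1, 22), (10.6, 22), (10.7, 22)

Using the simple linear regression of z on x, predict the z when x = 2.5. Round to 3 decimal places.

n = 5, Σx = 40.1, Σy = 96, Σxy = 829, Σx² = 368.71
Sxx = Σx² − (Σx)²/n = 368.71 − 321.602 = 47.108
Sxy = Σxy − (Σx)(Σy)/n = 829 − 769.92 = 59.08
b = Sxy/Sxx = 59.08/47.108 = 1.254139
a = ȳ − b·x̄ = 19.2 − 1.254139·8.02 = 9.141802
ŷ(2.5) = a + b·2.5 = 9.141802 + 1.254139·2.5 = 12.277150

12.277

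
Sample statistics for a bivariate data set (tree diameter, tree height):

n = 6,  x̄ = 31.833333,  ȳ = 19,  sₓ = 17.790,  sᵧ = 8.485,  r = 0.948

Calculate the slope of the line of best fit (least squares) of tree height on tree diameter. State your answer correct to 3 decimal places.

0.452

b = r · sᵧ/sₓ = 0.948 · 8.485/17.79 = 0.452152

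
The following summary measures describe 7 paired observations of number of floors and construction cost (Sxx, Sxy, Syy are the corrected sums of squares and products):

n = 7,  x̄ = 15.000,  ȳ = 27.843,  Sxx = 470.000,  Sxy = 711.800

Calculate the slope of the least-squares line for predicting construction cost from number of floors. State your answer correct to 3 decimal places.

b = Sxy/Sxx = 711.8/470 = 1.514468

1.514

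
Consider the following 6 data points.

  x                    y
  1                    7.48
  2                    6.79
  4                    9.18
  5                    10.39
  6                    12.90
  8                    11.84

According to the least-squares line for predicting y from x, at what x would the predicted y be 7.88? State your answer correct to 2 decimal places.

n = 6, Σx = 26, Σy = 58.58, Σxy = 281.85, Σx² = 146
Sxx = Σx² − (Σx)²/n = 146 − 112.666667 = 33.333333
Sxy = Σxy − (Σx)(Σy)/n = 281.85 − 253.846667 = 28.003333
b = Sxy/Sxx = 28.003333/33.333333 = 0.8401
a = ȳ − b·x̄ = 9.763333 − 0.8401·4.333333 = 6.1229
Set a + b·x = 7.88: x = (7.88 − 6.1229) / 0.8401 = 2.091537

2.09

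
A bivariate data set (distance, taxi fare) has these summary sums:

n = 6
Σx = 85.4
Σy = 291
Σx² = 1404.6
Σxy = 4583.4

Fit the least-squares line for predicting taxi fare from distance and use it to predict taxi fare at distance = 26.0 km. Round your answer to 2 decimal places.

Sxx = Σx² − (Σx)²/n = 1404.6 − 1215.526667 = 189.073333
Sxy = Σxy − (Σx)(Σy)/n = 4583.4 − 4141.9 = 441.5
b = Sxy/Sxx = 441.5/189.073333 = 2.335073
a = ȳ − b·x̄ = 48.5 − 2.335073·14.233333 = 15.264130
ŷ(26.0) = a + b·26.0 = 15.264130 + 2.335073·26 = 75.976023

75.98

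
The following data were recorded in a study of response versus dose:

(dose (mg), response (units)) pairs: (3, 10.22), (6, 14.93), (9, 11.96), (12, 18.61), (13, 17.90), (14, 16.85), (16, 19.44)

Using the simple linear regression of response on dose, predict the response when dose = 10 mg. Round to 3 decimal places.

15.422

n = 7, Σx = 73, Σy = 109.91, Σxy = 1230.84, Σx² = 891
Sxx = Σx² − (Σx)²/n = 891 − 761.285714 = 129.714286
Sxy = Σxy − (Σx)(Σy)/n = 1230.84 − 1146.204286 = 84.635714
b = Sxy/Sxx = 84.635714/129.714286 = 0.652478
a = ȳ − b·x̄ = 15.701429 − 0.652478·10.428571 = 8.897015
ŷ(10) = a + b·10 = 8.897015 + 0.652478·10 = 15.421795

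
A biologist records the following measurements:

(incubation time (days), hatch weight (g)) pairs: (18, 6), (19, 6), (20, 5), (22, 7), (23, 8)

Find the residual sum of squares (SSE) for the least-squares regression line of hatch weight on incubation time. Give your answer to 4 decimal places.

n = 5, Σx = 102, Σy = 32, Σxy = 660, Σx² = 2098, Σy² = 210
Sxx = Σx² − (Σx)²/n = 2098 − 2080.8 = 17.2
Sxy = Σxy − (Σx)(Σy)/n = 660 − 652.8 = 7.2
Syy = Σy² − (Σy)²/n = 210 − 204.8 = 5.2
b = Sxy/Sxx = 7.2/17.2 = 0.418605
SSE = Syy − b·Sxy = 5.2 − 0.418605·7.2 = 2.186047

2.1860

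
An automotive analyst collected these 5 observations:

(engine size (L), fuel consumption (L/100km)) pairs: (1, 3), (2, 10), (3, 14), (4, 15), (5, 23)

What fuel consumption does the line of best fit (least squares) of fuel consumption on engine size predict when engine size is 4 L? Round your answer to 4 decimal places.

n = 5, Σx = 15, Σy = 65, Σxy = 240, Σx² = 55
Sxx = Σx² − (Σx)²/n = 55 − 45 = 10
Sxy = Σxy − (Σx)(Σy)/n = 240 − 195 = 45
b = Sxy/Sxx = 45/10 = 4.5
a = ȳ − b·x̄ = 13 − 4.5·3 = -0.5
ŷ(4) = a + b·4 = -0.5 + 4.5·4 = 17.5

17.5000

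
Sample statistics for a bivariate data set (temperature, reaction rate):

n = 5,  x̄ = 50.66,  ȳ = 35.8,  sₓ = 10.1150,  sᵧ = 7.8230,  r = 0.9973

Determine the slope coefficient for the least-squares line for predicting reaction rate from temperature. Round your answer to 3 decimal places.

b = r · sᵧ/sₓ = 0.9973 · 7.823/10.115 = 0.771318

0.771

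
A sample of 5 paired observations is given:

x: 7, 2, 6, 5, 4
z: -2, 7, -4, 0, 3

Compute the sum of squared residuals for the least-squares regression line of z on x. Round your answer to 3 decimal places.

n = 5, Σx = 24, Σy = 4, Σxy = -12, Σx² = 130, Σy² = 78
Sxx = Σx² − (Σx)²/n = 130 − 115.2 = 14.8
Sxy = Σxy − (Σx)(Σy)/n = -12 − 19.2 = -31.2
Syy = Σy² − (Σy)²/n = 78 − 3.2 = 74.8
b = Sxy/Sxx = -31.2/14.8 = -2.108108
SSE = Syy − b·Sxy = 74.8 − (-2.108108)·(-31.2) = 9.027027

9.027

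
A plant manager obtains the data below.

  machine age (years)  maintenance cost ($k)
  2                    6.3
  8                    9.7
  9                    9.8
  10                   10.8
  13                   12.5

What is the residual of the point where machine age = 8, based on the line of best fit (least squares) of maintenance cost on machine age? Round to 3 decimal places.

0.104

n = 5, Σx = 42, Σy = 49.1, Σxy = 448.9, Σx² = 418
Sxx = Σx² − (Σx)²/n = 418 − 352.8 = 65.2
Sxy = Σxy − (Σx)(Σy)/n = 448.9 − 412.44 = 36.46
b = Sxy/Sxx = 36.46/65.2 = 0.559202
a = ȳ − b·x̄ = 9.82 − 0.559202·8.4 = 5.122699
ŷ(8) = 5.122699 + 0.559202·8 = 9.596319
residual = y − ŷ = 9.7 − 9.596319 = 0.103681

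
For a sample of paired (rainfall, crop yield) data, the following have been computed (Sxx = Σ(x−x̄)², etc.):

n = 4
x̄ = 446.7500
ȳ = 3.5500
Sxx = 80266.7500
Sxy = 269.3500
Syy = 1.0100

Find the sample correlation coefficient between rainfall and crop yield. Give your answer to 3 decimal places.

0.946

r = Sxy/√(Sxx·Syy) = 269.35/√(81069.4175) = 269.35/284.726917 = 0.945994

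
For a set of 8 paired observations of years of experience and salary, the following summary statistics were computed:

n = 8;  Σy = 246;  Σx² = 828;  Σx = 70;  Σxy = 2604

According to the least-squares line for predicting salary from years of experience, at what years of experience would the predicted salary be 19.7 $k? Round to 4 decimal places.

3.4759

Sxx = Σx² − (Σx)²/n = 828 − 612.5 = 215.5
Sxy = Σxy − (Σx)(Σy)/n = 2604 − 2152.5 = 451.5
b = Sxy/Sxx = 451.5/215.5 = 2.095128
a = ȳ − b·x̄ = 30.75 − 2.095128·8.75 = 12.417633
Set a + b·x = 19.7: x = (19.7 − 12.417633) / 2.095128 = 3.475858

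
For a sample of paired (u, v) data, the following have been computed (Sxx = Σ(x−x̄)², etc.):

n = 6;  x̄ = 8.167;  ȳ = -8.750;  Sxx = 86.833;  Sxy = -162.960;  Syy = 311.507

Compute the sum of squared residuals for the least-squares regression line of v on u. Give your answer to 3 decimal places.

b = Sxy/Sxx = -162.96/86.833 = -1.876706
SSE = Syy − b·Sxy = 311.507 − (-1.876706)·(-162.96) = 5.679013

5.679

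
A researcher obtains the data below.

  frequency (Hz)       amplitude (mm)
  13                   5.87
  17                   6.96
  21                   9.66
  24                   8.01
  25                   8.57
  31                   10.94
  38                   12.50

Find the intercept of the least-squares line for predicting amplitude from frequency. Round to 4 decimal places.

n = 7, Σx = 169, Σy = 62.51, Σxy = 1618.12, Σx² = 4505
Sxx = Σx² − (Σx)²/n = 4505 − 4080.142857 = 424.857143
Sxy = Σxy − (Σx)(Σy)/n = 1618.12 − 1509.17 = 108.95
b = Sxy/Sxx = 108.95/424.857143 = 0.256439
a = ȳ − b·x̄ = 8.93 − 0.256439·24.142857 = 2.738826

2.7388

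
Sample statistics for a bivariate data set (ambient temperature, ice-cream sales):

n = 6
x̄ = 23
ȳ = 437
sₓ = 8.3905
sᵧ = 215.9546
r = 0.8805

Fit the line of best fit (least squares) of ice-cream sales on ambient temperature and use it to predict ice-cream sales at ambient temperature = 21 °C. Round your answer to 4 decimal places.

b = r · sᵧ/sₓ = 0.8805 · 215.9546/8.3905 = 22.662300
a = ȳ − b·x̄ = 437 − 22.662300·23 = -84.232892
ŷ(21) = a + b·21 = -84.232892 + 22.662300·21 = 391.675401

391.6754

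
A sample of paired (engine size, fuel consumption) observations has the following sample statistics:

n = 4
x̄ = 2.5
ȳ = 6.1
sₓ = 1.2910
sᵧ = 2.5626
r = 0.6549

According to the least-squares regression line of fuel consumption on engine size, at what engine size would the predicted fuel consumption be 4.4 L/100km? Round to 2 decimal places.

1.19

b = r · sᵧ/sₓ = 0.6549 · 2.5626/1.291 = 1.299959
a = ȳ − b·x̄ = 6.1 − 1.299959·2.5 = 2.850103
Set a + b·x = 4.4: x = (4.4 − 2.850103) / 1.299959 = 1.192266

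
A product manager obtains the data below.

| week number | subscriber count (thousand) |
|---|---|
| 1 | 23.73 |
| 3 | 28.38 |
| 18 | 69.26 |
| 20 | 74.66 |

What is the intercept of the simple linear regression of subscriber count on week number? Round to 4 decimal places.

n = 4, Σx = 42, Σy = 196.03, Σxy = 2848.75, Σx² = 734
Sxx = Σx² − (Σx)²/n = 734 − 441 = 293
Sxy = Σxy − (Σx)(Σy)/n = 2848.75 − 2058.315 = 790.435
b = Sxy/Sxx = 790.435/293 = 2.697730
a = ȳ − b·x̄ = 49.0075 − 2.697730·10.5 = 20.681331

20.6813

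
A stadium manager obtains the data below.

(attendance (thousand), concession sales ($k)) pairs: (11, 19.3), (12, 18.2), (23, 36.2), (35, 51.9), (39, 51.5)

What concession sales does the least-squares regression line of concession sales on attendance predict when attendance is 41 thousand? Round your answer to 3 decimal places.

n = 5, Σx = 120, Σy = 177.1, Σxy = 5088.3, Σx² = 3540
Sxx = Σx² − (Σx)²/n = 3540 − 2880 = 660
Sxy = Σxy − (Σx)(Σy)/n = 5088.3 − 4250.4 = 837.9
b = Sxy/Sxx = 837.9/660 = 1.269545
a = ȳ − b·x̄ = 35.42 − 1.269545·24 = 4.950909
ŷ(41) = a + b·41 = 4.950909 + 1.269545·41 = 57.002273

57.002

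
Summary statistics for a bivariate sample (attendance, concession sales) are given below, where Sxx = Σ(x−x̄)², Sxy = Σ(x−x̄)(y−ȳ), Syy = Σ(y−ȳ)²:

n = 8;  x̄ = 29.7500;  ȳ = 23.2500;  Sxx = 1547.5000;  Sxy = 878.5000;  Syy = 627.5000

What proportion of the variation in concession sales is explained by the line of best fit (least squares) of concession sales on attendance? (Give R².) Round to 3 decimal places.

R² = Sxy²/(Sxx·Syy) = (878.5)²/(1547.5·627.5) = 0.794766

0.795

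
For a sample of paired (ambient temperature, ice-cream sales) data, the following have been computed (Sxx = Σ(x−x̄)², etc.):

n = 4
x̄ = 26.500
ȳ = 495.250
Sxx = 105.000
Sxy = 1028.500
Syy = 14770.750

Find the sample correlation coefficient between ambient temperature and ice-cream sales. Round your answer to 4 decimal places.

0.8259

r = Sxy/√(Sxx·Syy) = 1028.5/√(1550928.75) = 1028.5/1245.362899 = 0.825864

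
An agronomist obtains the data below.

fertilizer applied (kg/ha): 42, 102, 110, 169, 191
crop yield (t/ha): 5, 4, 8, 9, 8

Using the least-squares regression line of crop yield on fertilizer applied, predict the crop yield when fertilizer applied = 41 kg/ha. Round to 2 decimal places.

n = 5, Σx = 614, Σy = 34, Σxy = 4547, Σx² = 89310
Sxx = Σx² − (Σx)²/n = 89310 − 75399.2 = 13910.8
Sxy = Σxy − (Σx)(Σy)/n = 4547 − 4175.2 = 371.8
b = Sxy/Sxx = 371.8/13910.8 = 0.026727
a = ȳ − b·x̄ = 6.8 − 0.026727·122.8 = 3.517871
ŷ(41) = a + b·41 = 3.517871 + 0.026727·41 = 4.613696

4.61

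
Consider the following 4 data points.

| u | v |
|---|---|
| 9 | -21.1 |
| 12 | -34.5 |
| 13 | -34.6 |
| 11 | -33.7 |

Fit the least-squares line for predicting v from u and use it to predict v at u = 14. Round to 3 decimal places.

-40.569

n = 4, Σx = 45, Σy = -123.9, Σxy = -1424.4, Σx² = 515
Sxx = Σx² − (Σx)²/n = 515 − 506.25 = 8.75
Sxy = Σxy − (Σx)(Σy)/n = -1424.4 − (-1393.875) = -30.525
b = Sxy/Sxx = -30.525/8.75 = -3.488571
a = ȳ − b·x̄ = -30.975 − (-3.488571)·11.25 = 8.271429
ŷ(14) = a + b·14 = 8.271429 + (-3.488571)·14 = -40.568571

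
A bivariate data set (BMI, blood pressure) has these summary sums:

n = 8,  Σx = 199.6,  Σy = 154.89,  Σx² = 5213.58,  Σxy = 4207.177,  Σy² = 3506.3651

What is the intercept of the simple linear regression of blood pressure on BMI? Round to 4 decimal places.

Sxx = Σx² − (Σx)²/n = 5213.58 − 4980.02 = 233.56
Sxy = Σxy − (Σx)(Σy)/n = 4207.177 − 3864.5055 = 342.6715
b = Sxy/Sxx = 342.6715/233.56 = 1.467167
a = ȳ − b·x̄ = 19.36125 − 1.467167·24.95 = -17.244564

-17.2446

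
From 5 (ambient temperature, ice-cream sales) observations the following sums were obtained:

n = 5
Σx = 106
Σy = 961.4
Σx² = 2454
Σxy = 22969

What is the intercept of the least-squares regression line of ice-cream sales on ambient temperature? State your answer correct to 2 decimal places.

Sxx = Σx² − (Σx)²/n = 2454 − 2247.2 = 206.8
Sxy = Σxy − (Σx)(Σy)/n = 22969 − 20381.68 = 2587.32
b = Sxy/Sxx = 2587.32/206.8 = 12.511219
a = ȳ − b·x̄ = 192.28 − 12.511219·21.2 = -72.957834

-72.96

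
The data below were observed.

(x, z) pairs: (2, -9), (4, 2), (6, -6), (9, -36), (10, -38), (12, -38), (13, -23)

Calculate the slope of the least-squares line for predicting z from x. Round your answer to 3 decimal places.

-3.147

n = 7, Σx = 56, Σy = -148, Σxy = -1505, Σx² = 550
Sxx = Σx² − (Σx)²/n = 550 − 448 = 102
Sxy = Σxy − (Σx)(Σy)/n = -1505 − (-1184) = -321
b = Sxy/Sxx = -321/102 = -3.147059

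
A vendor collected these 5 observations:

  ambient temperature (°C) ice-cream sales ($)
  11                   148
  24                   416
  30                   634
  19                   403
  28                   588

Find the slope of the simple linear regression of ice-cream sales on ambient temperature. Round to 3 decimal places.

24.526

n = 5, Σx = 112, Σy = 2189, Σxy = 54753, Σx² = 2742
Sxx = Σx² − (Σx)²/n = 2742 − 2508.8 = 233.2
Sxy = Σxy − (Σx)(Σy)/n = 54753 − 49033.6 = 5719.4
b = Sxy/Sxx = 5719.4/233.2 = 24.525729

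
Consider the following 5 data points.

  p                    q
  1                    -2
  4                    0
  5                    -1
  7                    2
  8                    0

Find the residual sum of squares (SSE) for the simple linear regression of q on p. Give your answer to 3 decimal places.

n = 5, Σx = 25, Σy = -1, Σxy = 7, Σx² = 155, Σy² = 9
Sxx = Σx² − (Σx)²/n = 155 − 125 = 30
Sxy = Σxy − (Σx)(Σy)/n = 7 − (-5) = 12
Syy = Σy² − (Σy)²/n = 9 − 0.2 = 8.8
b = Sxy/Sxx = 12/30 = 0.4
SSE = Syy − b·Sxy = 8.8 − 0.4·12 = 4

4.000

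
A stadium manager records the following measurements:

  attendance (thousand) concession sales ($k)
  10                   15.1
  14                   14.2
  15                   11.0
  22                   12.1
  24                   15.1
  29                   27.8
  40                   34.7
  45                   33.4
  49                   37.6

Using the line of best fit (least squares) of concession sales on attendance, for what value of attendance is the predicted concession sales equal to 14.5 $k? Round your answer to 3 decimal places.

16.506

n = 9, Σx = 248, Σy = 201, Σxy = 6683, Σx² = 8448
Sxx = Σx² − (Σx)²/n = 8448 − 6833.777778 = 1614.222222
Sxy = Σxy − (Σx)(Σy)/n = 6683 − 5538.666667 = 1144.333333
b = Sxy/Sxx = 1144.333333/1614.222222 = 0.708907
a = ȳ − b·x̄ = 22.333333 − 0.708907·27.555556 = 2.799009
Set a + b·x = 14.5: x = (14.5 − 2.799009) / 0.708907 = 16.505680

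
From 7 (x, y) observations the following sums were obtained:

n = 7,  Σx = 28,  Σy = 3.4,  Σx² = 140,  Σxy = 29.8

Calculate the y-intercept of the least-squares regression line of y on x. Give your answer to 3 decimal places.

-1.829

Sxx = Σx² − (Σx)²/n = 140 − 112 = 28
Sxy = Σxy − (Σx)(Σy)/n = 29.8 − 13.6 = 16.2
b = Sxy/Sxx = 16.2/28 = 0.578571
a = ȳ − b·x̄ = 0.485714 − 0.578571·4 = -1.828571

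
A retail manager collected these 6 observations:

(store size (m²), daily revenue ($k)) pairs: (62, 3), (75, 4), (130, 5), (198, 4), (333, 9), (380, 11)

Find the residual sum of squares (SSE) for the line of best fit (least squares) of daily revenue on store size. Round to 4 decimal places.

n = 6, Σx = 1178, Σy = 36, Σxy = 9105, Σx² = 320862, Σy² = 268
Sxx = Σx² − (Σx)²/n = 320862 − 231280.666667 = 89581.333333
Sxy = Σxy − (Σx)(Σy)/n = 9105 − 7068 = 2037
Syy = Σy² − (Σy)²/n = 268 − 216 = 52
b = Sxy/Sxx = 2037/89581.333333 = 0.022739
SSE = Syy − b·Sxy = 52 − 0.022739·2037 = 5.680428

5.6804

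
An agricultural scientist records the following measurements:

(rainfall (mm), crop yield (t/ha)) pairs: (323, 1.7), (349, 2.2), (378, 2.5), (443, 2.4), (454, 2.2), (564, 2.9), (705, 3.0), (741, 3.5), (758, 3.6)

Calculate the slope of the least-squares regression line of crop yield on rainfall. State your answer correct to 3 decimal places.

0.003

n = 9, Σx = 4715, Σy = 24, Σxy = 13396.8, Σx² = 2710145
Sxx = Σx² − (Σx)²/n = 2710145 − 2470136.111111 = 240008.888889
Sxy = Σxy − (Σx)(Σy)/n = 13396.8 − 12573.333333 = 823.466667
b = Sxy/Sxx = 823.466667/240008.888889 = 0.003431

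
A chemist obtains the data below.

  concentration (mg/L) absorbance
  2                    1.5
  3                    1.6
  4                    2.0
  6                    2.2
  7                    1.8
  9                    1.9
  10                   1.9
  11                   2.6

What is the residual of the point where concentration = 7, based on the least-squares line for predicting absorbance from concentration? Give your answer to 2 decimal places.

n = 8, Σx = 52, Σy = 15.5, Σxy = 106.3, Σx² = 416
Sxx = Σx² − (Σx)²/n = 416 − 338 = 78
Sxy = Σxy − (Σx)(Σy)/n = 106.3 − 100.75 = 5.55
b = Sxy/Sxx = 5.55/78 = 0.071154
a = ȳ − b·x̄ = 1.9375 − 0.071154·6.5 = 1.475
ŷ(7) = 1.475 + 0.071154·7 = 1.973077
residual = y − ŷ = 1.8 − 1.973077 = -0.173077

-0.17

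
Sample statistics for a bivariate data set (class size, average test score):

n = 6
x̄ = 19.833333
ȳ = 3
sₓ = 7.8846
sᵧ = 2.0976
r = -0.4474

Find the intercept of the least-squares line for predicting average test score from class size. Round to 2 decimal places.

5.36

b = r · sᵧ/sₓ = -0.4474 · 2.0976/7.8846 = -0.119025
a = ȳ − b·x̄ = 3 − (-0.119025)·19.833333 = 5.360667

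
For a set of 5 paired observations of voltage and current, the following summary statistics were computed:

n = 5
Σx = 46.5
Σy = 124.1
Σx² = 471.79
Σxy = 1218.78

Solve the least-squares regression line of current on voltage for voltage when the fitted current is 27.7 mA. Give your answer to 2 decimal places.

Sxx = Σx² − (Σx)²/n = 471.79 − 432.45 = 39.34
Sxy = Σxy − (Σx)(Σy)/n = 1218.78 − 1154.13 = 64.65
b = Sxy/Sxx = 64.65/39.34 = 1.643366
a = ȳ − b·x̄ = 24.82 − 1.643366·9.3 = 9.536701
Set a + b·x = 27.7: x = (27.7 − 9.536701) / 1.643366 = 11.052501

11.05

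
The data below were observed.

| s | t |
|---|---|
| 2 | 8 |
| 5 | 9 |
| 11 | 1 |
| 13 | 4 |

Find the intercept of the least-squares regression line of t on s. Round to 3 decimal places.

10.076

n = 4, Σx = 31, Σy = 22, Σxy = 124, Σx² = 319
Sxx = Σx² − (Σx)²/n = 319 − 240.25 = 78.75
Sxy = Σxy − (Σx)(Σy)/n = 124 − 170.5 = -46.5
b = Sxy/Sxx = -46.5/78.75 = -0.590476
a = ȳ − b·x̄ = 5.5 − (-0.590476)·7.75 = 10.076190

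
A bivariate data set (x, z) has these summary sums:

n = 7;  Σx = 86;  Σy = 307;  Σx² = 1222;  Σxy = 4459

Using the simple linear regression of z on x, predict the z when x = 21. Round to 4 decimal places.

Sxx = Σx² − (Σx)²/n = 1222 − 1056.571429 = 165.428571
Sxy = Σxy − (Σx)(Σy)/n = 4459 − 3771.714286 = 687.285714
b = Sxy/Sxx = 687.285714/165.428571 = 4.154577
a = ȳ − b·x̄ = 43.857143 − 4.154577·12.285714 = -7.184801
ŷ(21) = a + b·21 = -7.184801 + 4.154577·21 = 80.061313

80.0613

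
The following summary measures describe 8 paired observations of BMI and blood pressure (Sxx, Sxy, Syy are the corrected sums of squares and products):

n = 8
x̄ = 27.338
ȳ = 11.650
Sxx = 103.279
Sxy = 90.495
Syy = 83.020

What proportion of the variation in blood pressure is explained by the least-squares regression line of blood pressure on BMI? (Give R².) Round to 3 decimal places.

R² = Sxy²/(Sxx·Syy) = (90.495)²/(103.279·83.02) = 0.955112

0.955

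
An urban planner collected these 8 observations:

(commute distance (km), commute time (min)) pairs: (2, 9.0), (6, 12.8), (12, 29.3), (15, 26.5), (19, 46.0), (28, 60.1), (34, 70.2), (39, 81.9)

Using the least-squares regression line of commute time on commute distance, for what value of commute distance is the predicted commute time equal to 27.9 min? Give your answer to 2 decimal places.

12.39

n = 8, Σx = 155, Σy = 335.8, Σxy = 8981.6, Σx² = 4231
Sxx = Σx² − (Σx)²/n = 4231 − 3003.125 = 1227.875
Sxy = Σxy − (Σx)(Σy)/n = 8981.6 − 6506.125 = 2475.475
b = Sxy/Sxx = 2475.475/1227.875 = 2.016064
a = ȳ − b·x̄ = 41.975 − 2.016064·19.375 = 2.913753
Set a + b·x = 27.9: x = (27.9 − 2.913753) / 2.016064 = 12.393576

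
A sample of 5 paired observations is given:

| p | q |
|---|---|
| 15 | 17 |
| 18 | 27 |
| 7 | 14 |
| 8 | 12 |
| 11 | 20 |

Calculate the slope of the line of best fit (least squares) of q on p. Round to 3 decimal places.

n = 5, Σx = 59, Σy = 90, Σxy = 1155, Σx² = 783
Sxx = Σx² − (Σx)²/n = 783 − 696.2 = 86.8
Sxy = Σxy − (Σx)(Σy)/n = 1155 − 1062 = 93
b = Sxy/Sxx = 93/86.8 = 1.071429

1.071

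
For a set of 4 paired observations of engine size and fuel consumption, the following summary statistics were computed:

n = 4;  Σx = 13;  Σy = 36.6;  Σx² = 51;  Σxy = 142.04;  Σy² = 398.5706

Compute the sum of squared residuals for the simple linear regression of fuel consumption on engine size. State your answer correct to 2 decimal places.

Sxx = Σx² − (Σx)²/n = 51 − 42.25 = 8.75
Sxy = Σxy − (Σx)(Σy)/n = 142.04 − 118.95 = 23.09
Syy = Σy² − (Σy)²/n = 398.5706 − 334.89 = 63.6806
b = Sxy/Sxx = 23.09/8.75 = 2.638857
SSE = Syy − b·Sxy = 63.6806 − 2.638857·23.09 = 2.749389

2.75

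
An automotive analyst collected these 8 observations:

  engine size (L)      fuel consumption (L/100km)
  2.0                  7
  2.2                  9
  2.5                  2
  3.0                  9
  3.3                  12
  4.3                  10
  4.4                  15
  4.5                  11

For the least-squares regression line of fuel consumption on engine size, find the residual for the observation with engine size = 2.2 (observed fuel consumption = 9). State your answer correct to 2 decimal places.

n = 8, Σx = 26.2, Σy = 75, Σxy = 263.9, Σx² = 93.08
Sxx = Σx² − (Σx)²/n = 93.08 − 85.805 = 7.275
Sxy = Σxy − (Σx)(Σy)/n = 263.9 − 245.625 = 18.275
b = Sxy/Sxx = 18.275/7.275 = 2.512027
a = ȳ − b·x̄ = 9.375 − 2.512027·3.275 = 1.148110
ŷ(2.2) = 1.148110 + 2.512027·2.2 = 6.674570
residual = y − ŷ = 9 − 6.674570 = 2.325430

2.33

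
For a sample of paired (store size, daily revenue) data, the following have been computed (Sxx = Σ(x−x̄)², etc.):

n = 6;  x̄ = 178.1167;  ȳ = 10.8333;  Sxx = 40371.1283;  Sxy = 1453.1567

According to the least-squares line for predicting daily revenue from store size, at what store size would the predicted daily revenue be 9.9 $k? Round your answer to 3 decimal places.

152.188

b = Sxy/Sxx = 1453.1567/40371.1283 = 0.035995
a = ȳ − b·x̄ = 10.8333 − 0.035995·178.1167 = 4.421998
Set a + b·x = 9.9: x = (9.9 − 4.421998) / 0.035995 = 152.188062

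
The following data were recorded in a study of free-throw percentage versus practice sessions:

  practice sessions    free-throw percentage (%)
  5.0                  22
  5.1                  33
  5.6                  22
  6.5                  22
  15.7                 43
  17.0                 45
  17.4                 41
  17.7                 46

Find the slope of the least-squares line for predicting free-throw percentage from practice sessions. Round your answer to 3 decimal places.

n = 8, Σx = 90, Σy = 274, Σxy = 3512.2, Σx² = 1276.16
Sxx = Σx² − (Σx)²/n = 1276.16 − 1012.5 = 263.66
Sxy = Σxy − (Σx)(Σy)/n = 3512.2 − 3082.5 = 429.7
b = Sxy/Sxx = 429.7/263.66 = 1.629750

1.630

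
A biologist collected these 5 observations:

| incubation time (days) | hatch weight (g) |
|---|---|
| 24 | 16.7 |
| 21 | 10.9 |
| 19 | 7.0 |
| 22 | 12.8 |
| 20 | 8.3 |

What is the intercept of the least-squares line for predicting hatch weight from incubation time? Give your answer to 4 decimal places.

n = 5, Σx = 106, Σy = 55.7, Σxy = 1210.3, Σx² = 2262
Sxx = Σx² − (Σx)²/n = 2262 − 2247.2 = 14.8
Sxy = Σxy − (Σx)(Σy)/n = 1210.3 − 1180.84 = 29.46
b = Sxy/Sxx = 29.46/14.8 = 1.990541
a = ȳ − b·x̄ = 11.14 − 1.990541·21.2 = -31.059459

-31.0595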